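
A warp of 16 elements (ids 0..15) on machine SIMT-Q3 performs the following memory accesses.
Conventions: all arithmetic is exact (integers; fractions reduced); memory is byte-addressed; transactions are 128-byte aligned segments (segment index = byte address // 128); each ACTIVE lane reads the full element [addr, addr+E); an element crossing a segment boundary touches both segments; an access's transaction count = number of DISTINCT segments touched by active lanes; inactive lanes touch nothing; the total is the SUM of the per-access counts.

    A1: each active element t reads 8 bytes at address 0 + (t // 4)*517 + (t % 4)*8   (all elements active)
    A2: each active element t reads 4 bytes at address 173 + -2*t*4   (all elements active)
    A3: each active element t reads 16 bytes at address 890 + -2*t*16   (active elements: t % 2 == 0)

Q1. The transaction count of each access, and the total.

A1: 4 transactions
A2: 2 transactions
A3: 5 transactions

Answer: 4,2,5; total 11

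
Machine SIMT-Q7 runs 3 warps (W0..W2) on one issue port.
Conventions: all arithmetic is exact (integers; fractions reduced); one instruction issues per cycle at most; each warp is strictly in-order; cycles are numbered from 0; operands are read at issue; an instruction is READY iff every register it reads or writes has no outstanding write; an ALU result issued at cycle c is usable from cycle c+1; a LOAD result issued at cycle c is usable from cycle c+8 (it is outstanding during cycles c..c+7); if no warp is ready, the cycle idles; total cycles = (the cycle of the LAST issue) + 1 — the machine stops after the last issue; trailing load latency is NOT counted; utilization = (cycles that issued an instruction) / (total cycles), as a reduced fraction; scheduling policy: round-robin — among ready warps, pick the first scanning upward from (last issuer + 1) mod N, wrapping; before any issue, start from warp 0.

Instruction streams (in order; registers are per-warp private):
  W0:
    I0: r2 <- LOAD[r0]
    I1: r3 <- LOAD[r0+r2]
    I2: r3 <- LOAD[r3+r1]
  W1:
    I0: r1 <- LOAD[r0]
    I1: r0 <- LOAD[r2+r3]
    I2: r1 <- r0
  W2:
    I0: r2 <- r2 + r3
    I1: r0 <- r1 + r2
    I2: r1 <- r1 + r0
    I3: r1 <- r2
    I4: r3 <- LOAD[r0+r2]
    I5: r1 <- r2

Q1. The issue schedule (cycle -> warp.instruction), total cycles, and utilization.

cycle 0: W0.I0
cycle 1: W1.I0
cycle 2: W2.I0
cycle 3: W1.I1
cycle 4: W2.I1
cycle 5: W2.I2
cycle 6: W2.I3
cycle 7: W2.I4
cycle 8: W0.I1
cycle 9: W2.I5
cycle 10: idle
cycle 11: W1.I2
cycle 12: idle
cycle 13: idle
cycle 14: idle
cycle 15: idle
cycle 16: W0.I2

Answer: 17 cycles, utilization 12/17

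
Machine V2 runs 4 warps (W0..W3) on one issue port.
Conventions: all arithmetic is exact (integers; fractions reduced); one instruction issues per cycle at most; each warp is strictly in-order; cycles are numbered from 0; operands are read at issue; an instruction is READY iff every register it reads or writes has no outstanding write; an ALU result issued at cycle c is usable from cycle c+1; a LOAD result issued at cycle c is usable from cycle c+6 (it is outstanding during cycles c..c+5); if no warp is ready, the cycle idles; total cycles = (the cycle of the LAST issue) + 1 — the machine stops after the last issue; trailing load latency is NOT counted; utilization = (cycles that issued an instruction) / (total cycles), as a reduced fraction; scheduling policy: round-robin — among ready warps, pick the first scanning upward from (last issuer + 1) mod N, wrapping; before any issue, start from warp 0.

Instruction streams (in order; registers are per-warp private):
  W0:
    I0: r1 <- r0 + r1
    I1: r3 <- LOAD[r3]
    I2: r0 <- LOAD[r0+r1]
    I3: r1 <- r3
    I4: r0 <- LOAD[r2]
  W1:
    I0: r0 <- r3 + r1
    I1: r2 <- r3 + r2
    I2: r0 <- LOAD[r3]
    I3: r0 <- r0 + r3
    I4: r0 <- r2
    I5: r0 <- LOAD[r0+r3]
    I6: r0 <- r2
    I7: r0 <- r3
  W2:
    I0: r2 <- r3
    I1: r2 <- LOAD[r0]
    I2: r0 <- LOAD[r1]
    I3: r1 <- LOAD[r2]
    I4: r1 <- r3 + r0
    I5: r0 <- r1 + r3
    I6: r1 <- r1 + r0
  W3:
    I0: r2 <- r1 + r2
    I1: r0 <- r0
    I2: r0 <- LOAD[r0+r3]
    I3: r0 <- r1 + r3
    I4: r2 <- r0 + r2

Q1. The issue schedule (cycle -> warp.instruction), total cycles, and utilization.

cycle 0: W0.I0
cycle 1: W1.I0
cycle 2: W2.I0
cycle 3: W3.I0
cycle 4: W0.I1
cycle 5: W1.I1
cycle 6: W2.I1
cycle 7: W3.I1
cycle 8: W0.I2
cycle 9: W1.I2
cycle 10: W2.I2
cycle 11: W3.I2
cycle 12: W0.I3
cycle 13: W2.I3
cycle 14: W0.I4
cycle 15: W1.I3
cycle 16: W1.I4
cycle 17: W3.I3
cycle 18: W1.I5
cycle 19: W2.I4
cycle 20: W3.I4
cycle 21: W2.I5
cycle 22: W2.I6
cycle 23: idle
cycle 24: W1.I6
cycle 25: W1.I7

Answer: 26 cycles, utilization 25/26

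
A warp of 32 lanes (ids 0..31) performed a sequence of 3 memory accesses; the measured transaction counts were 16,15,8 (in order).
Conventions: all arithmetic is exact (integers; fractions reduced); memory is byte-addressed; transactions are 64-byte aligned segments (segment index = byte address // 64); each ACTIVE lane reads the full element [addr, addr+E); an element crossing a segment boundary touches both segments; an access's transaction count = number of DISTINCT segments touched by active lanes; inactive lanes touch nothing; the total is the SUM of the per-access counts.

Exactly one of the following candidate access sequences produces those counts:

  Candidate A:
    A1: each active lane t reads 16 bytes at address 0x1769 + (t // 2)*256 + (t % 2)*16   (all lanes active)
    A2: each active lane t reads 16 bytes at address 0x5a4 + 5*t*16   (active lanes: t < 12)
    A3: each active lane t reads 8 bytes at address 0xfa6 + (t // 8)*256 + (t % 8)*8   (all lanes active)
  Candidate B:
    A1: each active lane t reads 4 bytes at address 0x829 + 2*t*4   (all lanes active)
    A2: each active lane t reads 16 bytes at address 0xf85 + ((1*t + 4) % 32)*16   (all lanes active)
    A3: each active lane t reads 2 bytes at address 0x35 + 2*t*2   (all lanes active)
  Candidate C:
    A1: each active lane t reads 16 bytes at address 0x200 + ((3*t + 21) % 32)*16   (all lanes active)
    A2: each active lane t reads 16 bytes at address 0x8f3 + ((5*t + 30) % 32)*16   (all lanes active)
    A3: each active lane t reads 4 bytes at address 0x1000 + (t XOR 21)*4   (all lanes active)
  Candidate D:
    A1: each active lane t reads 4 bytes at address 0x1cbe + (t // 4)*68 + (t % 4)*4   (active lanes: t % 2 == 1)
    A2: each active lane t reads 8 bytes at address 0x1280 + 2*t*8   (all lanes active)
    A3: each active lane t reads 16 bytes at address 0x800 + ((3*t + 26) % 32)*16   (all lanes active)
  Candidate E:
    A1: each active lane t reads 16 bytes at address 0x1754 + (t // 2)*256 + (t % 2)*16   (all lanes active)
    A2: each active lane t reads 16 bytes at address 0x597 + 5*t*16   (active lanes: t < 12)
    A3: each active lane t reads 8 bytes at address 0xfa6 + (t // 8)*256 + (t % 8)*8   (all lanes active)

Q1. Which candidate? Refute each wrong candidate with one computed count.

A: A1 gives 32 transactions, not 16
B: A1 gives 5 transactions, not 16
C: A1 gives 8 transactions, not 16
D: A1 gives 8 transactions, not 16
E: all counts match (16,15,8)

Answer: E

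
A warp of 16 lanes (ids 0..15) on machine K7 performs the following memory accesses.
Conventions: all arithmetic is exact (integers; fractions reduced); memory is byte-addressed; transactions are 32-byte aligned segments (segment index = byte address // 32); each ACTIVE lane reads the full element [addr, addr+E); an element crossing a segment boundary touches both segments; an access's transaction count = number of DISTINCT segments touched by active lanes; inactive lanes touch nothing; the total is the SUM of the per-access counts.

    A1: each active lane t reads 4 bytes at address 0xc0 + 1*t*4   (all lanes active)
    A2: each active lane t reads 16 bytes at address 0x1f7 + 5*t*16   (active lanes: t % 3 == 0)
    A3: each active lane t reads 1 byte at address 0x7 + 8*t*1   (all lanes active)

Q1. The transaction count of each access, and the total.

A1: 2 transactions
A2: 9 transactions
A3: 4 transactions

Answer: 2,9,4; total 15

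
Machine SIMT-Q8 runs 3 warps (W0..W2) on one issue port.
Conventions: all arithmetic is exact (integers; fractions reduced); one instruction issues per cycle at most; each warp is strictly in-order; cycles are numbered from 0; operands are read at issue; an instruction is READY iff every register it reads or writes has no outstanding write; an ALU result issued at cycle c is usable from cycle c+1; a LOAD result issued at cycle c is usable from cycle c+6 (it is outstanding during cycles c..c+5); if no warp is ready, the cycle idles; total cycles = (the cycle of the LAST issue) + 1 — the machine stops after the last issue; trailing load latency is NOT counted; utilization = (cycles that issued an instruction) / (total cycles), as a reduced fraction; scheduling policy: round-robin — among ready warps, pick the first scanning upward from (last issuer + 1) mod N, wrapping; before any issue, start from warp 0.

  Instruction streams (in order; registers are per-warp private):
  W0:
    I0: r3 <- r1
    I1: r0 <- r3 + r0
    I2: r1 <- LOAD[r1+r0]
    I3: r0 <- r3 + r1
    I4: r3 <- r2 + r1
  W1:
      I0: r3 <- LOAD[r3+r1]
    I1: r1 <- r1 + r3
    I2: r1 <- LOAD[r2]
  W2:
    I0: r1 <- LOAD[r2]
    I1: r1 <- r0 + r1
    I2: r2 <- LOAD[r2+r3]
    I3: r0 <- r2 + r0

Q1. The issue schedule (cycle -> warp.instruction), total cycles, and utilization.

cycle 0: W0.I0
cycle 1: W1.I0
cycle 2: W2.I0
cycle 3: W0.I1
cycle 4: W0.I2
cycle 5: idle
cycle 6: idle
cycle 7: W1.I1
cycle 8: W2.I1
cycle 9: W1.I2
cycle 10: W2.I2
cycle 11: W0.I3
cycle 12: W0.I4
cycle 13: idle
cycle 14: idle
cycle 15: idle
cycle 16: W2.I3

Answer: 17 cycles, utilization 12/17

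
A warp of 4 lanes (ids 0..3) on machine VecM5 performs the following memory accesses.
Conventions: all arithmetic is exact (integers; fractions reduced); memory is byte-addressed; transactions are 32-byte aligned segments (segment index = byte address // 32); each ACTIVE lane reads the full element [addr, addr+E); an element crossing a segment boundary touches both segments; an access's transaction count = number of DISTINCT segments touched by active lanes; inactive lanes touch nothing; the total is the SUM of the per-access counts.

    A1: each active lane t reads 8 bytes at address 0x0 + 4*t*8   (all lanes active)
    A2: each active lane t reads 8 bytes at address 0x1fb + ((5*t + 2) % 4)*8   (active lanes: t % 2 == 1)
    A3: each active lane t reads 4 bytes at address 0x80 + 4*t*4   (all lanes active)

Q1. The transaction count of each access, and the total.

A1: 4 transactions
A2: 1 transaction
A3: 2 transactions

Answer: 4,1,2; total 7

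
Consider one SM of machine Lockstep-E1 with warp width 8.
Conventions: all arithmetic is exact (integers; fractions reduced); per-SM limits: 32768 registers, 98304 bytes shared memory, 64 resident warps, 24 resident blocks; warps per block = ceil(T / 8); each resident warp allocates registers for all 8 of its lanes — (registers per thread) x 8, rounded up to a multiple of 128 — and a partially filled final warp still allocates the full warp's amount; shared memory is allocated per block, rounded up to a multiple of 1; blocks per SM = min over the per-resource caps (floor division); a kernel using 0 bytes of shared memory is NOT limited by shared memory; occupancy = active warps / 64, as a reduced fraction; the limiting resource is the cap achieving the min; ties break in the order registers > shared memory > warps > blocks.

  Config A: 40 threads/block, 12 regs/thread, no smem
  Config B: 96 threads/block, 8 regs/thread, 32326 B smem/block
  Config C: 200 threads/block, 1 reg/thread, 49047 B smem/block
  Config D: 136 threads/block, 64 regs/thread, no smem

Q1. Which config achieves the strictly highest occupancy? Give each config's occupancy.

occupancies: A 15/16, B 9/16, C 25/32, D 51/64

Answer: A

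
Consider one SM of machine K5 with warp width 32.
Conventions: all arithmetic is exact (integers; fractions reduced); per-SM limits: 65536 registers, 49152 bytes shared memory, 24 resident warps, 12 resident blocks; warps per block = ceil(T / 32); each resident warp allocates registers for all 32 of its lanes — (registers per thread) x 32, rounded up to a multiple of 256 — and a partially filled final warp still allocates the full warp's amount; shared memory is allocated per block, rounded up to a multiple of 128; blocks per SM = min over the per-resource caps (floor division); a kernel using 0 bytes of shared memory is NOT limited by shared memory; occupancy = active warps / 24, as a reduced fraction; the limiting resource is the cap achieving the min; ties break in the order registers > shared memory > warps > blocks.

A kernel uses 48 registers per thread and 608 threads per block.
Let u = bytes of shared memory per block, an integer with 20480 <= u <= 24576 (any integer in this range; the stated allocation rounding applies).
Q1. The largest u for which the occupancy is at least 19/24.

Answer: u = 24576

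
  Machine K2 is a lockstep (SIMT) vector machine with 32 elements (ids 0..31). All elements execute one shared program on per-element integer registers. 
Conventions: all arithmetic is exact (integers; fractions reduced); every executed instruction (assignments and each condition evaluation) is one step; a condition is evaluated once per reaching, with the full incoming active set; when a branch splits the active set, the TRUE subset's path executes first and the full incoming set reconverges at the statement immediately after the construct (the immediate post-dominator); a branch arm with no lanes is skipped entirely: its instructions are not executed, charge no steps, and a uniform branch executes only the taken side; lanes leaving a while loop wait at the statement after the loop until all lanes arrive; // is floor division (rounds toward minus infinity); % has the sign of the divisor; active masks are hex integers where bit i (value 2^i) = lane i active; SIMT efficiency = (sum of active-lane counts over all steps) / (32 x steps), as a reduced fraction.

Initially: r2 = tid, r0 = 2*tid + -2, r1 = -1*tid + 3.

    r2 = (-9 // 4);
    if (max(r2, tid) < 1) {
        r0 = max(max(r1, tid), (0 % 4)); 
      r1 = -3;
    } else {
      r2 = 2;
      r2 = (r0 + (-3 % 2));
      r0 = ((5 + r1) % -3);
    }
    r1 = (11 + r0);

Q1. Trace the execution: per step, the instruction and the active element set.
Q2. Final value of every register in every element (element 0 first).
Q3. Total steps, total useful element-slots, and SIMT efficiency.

step 0: r2 <- (-9 // 4)              0xffffffff
step 1: eval (max(r2, tid) < 1)      0xffffffff
step 2: r0 <- max(max(r1, tid), (0 % 4)) 0x00000001
step 3: r1 <- -3                     0x00000001
step 4: r2 <- 2                      0xfffffffe
step 5: r2 <- (r0 + (-3 % 2))        0xfffffffe
step 6: r0 <- ((5 + r1) % -3)        0xfffffffe
step 7: r1 <- (11 + r0)              0xffffffff

Answer: 8 steps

r2: -3,1,3,5,7,9,11,13,15,17,19,21,23,25,27,29,31,33,35,37,39,41,43,45,47,49,51,53,55,57,59,61
r0: 3,-2,0,-1,-2,0,-1,-2,0,-1,-2,0,-1,-2,0,-1,-2,0,-1,-2,0,-1,-2,0,-1,-2,0,-1,-2,0,-1,-2
r1: 14,9,11,10,9,11,10,9,11,10,9,11,10,9,11,10,9,11,10,9,11,10,9,11,10,9,11,10,9,11,10,9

steps = 8; useful = 191; efficiency = 191/256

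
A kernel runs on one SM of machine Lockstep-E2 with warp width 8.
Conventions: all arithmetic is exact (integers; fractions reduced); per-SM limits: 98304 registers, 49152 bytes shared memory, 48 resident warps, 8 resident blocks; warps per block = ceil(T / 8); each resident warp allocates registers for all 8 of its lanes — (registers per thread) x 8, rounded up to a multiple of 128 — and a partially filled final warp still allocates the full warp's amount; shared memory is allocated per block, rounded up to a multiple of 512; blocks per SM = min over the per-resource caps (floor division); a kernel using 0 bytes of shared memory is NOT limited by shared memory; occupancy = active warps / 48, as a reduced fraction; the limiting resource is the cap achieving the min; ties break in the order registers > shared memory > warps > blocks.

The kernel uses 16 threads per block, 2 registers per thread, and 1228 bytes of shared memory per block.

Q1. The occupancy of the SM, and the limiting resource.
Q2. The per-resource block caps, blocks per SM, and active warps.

Answer: occupancy 1/3, limited by blocks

registers: 384 blocks
shared memory: 32 blocks
warps: 24 blocks
blocks: 8 blocks

Answer: 8 blocks, 16 active warps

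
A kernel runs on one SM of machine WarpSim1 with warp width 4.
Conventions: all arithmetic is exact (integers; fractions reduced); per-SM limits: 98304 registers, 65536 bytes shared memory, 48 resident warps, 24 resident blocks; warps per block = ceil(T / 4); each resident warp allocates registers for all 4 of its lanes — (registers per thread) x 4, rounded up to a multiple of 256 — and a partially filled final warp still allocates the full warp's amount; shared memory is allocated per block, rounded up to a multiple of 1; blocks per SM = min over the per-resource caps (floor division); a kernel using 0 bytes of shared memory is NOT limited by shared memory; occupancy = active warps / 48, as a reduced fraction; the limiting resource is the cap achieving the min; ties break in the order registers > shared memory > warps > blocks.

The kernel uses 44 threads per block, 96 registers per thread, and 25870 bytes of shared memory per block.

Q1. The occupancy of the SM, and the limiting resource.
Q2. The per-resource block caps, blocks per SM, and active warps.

Answer: occupancy 11/24, limited by shared memory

registers: 17 blocks
shared memory: 2 blocks
warps: 4 blocks
blocks: 24 blocks

Answer: 2 blocks, 22 active warps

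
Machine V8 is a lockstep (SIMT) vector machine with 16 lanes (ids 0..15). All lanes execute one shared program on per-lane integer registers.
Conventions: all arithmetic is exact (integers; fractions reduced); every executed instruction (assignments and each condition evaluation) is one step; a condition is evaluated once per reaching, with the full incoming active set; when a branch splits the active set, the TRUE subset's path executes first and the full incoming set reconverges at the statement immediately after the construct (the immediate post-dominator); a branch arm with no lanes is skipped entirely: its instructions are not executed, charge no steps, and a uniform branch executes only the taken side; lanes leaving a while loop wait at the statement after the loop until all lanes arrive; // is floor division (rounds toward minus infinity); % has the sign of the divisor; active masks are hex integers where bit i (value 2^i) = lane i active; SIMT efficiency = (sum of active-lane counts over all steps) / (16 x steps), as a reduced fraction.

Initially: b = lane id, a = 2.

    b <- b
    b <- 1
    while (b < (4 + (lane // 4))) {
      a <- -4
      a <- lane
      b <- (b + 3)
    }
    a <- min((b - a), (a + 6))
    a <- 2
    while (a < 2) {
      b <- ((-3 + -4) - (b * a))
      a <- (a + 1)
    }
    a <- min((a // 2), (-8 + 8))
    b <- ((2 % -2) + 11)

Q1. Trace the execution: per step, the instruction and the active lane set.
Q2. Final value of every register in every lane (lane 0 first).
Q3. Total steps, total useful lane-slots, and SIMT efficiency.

step 0: b <- b                       0xffff
step 1: b <- 1                       0xffff
step 2: eval (b < (4 + (lane // 4))) 0xffff
step 3: a <- -4                      0xffff
step 4: a <- lane                    0xffff
step 5: b <- (b + 3)                 0xffff
step 6: eval (b < (4 + (lane // 4))) 0xffff
step 7: a <- -4                      0xfff0
step 8: a <- lane                    0xfff0
step 9: b <- (b + 3)                 0xfff0
step 10: eval (b < (4 + (lane // 4))) 0xfff0
step 11: a <- min((b - a), (a + 6))   0xffff
step 12: a <- 2                       0xffff
step 13: eval (a < 2)                 0xffff
step 14: a <- min((a // 2), (-8 + 8)) 0xffff
step 15: b <- ((2 % -2) + 11)         0xffff

Answer: 16 steps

b: 11,11,11,11,11,11,11,11,11,11,11,11,11,11,11,11
a: 0,0,0,0,0,0,0,0,0,0,0,0,0,0,0,0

steps = 16; useful = 240; efficiency = 240/256 = 15/16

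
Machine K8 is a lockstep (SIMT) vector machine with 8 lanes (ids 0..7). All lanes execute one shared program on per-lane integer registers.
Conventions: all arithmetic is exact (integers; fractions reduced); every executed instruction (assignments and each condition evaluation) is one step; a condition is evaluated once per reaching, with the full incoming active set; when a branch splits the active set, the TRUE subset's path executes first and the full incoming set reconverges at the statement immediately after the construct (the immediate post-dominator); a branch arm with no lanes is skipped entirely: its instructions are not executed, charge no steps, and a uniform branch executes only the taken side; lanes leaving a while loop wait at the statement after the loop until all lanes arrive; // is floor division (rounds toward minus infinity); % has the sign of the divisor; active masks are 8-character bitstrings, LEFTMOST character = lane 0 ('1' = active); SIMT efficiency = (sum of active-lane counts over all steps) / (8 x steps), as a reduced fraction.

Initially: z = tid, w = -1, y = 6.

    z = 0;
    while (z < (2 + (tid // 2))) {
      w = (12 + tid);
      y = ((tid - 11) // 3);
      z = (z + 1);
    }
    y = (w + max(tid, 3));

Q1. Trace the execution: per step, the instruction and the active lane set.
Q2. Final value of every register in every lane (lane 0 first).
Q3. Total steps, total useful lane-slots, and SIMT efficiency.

step 0: z <- 0                       11111111
step 1: eval (z < (2 + (tid // 2)))  11111111
step 2: w <- (12 + tid)              11111111
step 3: y <- ((tid - 11) // 3)       11111111
step 4: z <- (z + 1)                 11111111
step 5: eval (z < (2 + (tid // 2)))  11111111
step 6: w <- (12 + tid)              11111111
step 7: y <- ((tid - 11) // 3)       11111111
step 8: z <- (z + 1)                 11111111
step 9: eval (z < (2 + (tid // 2)))  11111111
step 10: w <- (12 + tid)              00111111
step 11: y <- ((tid - 11) // 3)       00111111
step 12: z <- (z + 1)                 00111111
step 13: eval (z < (2 + (tid // 2)))  00111111
step 14: w <- (12 + tid)              00001111
step 15: y <- ((tid - 11) // 3)       00001111
step 16: z <- (z + 1)                 00001111
step 17: eval (z < (2 + (tid // 2)))  00001111
step 18: w <- (12 + tid)              00000011
step 19: y <- ((tid - 11) // 3)       00000011
step 20: z <- (z + 1)                 00000011
step 21: eval (z < (2 + (tid // 2)))  00000011
step 22: y <- (w + max(tid, 3))       11111111

Answer: 23 steps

z: 2,2,3,3,4,4,5,5
w: 12,13,14,15,16,17,18,19
y: 15,16,17,18,20,22,24,26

steps = 23; useful = 136; efficiency = 136/184 = 17/23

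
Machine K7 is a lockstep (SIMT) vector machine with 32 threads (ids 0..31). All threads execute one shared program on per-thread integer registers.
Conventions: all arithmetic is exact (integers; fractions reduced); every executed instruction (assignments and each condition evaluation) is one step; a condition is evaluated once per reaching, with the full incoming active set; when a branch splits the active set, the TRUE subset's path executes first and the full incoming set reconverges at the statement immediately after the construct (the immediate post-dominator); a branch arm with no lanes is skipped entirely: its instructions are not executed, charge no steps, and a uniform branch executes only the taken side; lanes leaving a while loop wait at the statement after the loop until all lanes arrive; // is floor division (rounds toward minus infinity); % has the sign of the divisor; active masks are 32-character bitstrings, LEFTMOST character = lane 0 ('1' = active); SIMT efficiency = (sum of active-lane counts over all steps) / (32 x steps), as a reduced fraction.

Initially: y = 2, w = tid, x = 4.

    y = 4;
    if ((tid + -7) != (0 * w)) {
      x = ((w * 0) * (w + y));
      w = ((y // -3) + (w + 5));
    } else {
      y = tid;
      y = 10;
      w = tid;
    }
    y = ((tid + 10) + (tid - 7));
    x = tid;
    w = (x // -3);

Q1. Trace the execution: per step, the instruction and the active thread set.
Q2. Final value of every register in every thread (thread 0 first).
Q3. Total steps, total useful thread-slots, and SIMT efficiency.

step 0: y <- 4                       11111111111111111111111111111111
step 1: eval ((tid + -7) != (0 * w)) 11111111111111111111111111111111
step 2: x <- ((w * 0) * (w + y))     11111110111111111111111111111111
step 3: w <- ((y // -3) + (w + 5))   11111110111111111111111111111111
step 4: y <- tid                     00000001000000000000000000000000
step 5: y <- 10                      00000001000000000000000000000000
step 6: w <- tid                     00000001000000000000000000000000
step 7: y <- ((tid + 10) + (tid - 7)) 11111111111111111111111111111111
step 8: x <- tid                     11111111111111111111111111111111
step 9: w <- (x // -3)               11111111111111111111111111111111

Answer: 10 steps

y: 3,5,7,9,11,13,15,17,19,21,23,25,27,29,31,33,35,37,39,41,43,45,47,49,51,53,55,57,59,61,63,65
w: 0,-1,-1,-1,-2,-2,-2,-3,-3,-3,-4,-4,-4,-5,-5,-5,-6,-6,-6,-7,-7,-7,-8,-8,-8,-9,-9,-9,-10,-10,-10,-11
x: 0,1,2,3,4,5,6,7,8,9,10,11,12,13,14,15,16,17,18,19,20,21,22,23,24,25,26,27,28,29,30,31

steps = 10; useful = 225; efficiency = 225/320 = 45/64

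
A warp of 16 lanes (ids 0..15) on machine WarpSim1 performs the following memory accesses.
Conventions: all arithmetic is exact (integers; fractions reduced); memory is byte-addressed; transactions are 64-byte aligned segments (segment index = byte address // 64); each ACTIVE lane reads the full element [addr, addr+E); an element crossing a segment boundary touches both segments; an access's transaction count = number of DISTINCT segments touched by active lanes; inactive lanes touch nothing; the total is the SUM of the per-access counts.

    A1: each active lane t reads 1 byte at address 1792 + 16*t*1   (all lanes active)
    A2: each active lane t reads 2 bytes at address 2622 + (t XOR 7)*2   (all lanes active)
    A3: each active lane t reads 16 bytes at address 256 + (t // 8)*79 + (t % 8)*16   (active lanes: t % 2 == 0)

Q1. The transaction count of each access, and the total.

A1: 4 transactions
A2: 2 transactions
A3: 3 transactions

Answer: 4,2,3; total 9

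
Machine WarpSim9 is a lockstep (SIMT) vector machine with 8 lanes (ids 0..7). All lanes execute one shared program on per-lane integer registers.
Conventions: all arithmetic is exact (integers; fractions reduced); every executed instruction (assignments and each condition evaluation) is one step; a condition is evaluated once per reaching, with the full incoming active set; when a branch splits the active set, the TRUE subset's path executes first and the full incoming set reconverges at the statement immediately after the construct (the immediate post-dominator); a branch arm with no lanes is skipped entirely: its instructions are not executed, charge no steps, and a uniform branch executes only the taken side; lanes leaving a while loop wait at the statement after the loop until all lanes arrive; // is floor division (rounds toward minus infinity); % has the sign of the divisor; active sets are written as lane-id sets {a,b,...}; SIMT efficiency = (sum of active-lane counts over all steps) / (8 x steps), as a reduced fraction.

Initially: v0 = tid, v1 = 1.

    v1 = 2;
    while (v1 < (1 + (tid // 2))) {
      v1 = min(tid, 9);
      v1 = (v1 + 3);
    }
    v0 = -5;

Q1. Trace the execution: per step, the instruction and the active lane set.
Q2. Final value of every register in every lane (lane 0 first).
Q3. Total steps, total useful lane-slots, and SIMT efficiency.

step 0: v1 <- 2                      {0,1,2,3,4,5,6,7}
step 1: eval (v1 < (1 + (tid // 2))) {0,1,2,3,4,5,6,7}
step 2: v1 <- min(tid, 9)            {4,5,6,7}
step 3: v1 <- (v1 + 3)               {4,5,6,7}
step 4: eval (v1 < (1 + (tid // 2))) {4,5,6,7}
step 5: v0 <- -5                     {0,1,2,3,4,5,6,7}

Answer: 6 steps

v0: -5,-5,-5,-5,-5,-5,-5,-5
v1: 2,2,2,2,7,8,9,10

steps = 6; useful = 36; efficiency = 36/48 = 3/4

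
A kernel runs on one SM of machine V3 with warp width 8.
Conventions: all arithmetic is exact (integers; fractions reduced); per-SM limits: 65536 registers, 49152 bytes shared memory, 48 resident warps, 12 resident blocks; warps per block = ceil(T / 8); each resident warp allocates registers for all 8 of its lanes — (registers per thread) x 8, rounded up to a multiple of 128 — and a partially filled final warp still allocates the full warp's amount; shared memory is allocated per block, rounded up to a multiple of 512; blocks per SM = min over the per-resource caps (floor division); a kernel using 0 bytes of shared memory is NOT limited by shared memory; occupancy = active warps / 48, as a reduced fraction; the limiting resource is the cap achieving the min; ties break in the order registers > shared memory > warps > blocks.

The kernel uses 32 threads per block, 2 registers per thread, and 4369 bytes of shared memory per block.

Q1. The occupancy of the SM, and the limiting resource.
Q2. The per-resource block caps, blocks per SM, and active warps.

Answer: occupancy 5/6, limited by shared memory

registers: 128 blocks
shared memory: 10 blocks
warps: 12 blocks
blocks: 12 blocks

Answer: 10 blocks, 40 active warps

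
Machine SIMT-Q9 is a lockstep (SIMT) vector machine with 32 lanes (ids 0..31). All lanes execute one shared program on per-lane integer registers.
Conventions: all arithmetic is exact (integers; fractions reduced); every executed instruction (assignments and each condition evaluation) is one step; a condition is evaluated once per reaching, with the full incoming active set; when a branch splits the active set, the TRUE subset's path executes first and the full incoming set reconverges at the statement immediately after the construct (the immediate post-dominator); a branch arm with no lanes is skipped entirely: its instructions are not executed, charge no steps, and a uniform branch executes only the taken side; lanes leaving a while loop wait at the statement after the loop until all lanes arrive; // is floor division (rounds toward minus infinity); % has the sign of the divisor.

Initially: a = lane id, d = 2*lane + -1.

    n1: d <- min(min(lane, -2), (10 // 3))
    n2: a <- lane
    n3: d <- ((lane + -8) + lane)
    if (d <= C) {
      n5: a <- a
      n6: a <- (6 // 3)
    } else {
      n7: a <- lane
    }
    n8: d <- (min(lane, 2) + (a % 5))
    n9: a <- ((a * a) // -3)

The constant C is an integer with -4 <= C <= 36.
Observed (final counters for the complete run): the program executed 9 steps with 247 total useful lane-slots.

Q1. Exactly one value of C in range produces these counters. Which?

Answer: C = 36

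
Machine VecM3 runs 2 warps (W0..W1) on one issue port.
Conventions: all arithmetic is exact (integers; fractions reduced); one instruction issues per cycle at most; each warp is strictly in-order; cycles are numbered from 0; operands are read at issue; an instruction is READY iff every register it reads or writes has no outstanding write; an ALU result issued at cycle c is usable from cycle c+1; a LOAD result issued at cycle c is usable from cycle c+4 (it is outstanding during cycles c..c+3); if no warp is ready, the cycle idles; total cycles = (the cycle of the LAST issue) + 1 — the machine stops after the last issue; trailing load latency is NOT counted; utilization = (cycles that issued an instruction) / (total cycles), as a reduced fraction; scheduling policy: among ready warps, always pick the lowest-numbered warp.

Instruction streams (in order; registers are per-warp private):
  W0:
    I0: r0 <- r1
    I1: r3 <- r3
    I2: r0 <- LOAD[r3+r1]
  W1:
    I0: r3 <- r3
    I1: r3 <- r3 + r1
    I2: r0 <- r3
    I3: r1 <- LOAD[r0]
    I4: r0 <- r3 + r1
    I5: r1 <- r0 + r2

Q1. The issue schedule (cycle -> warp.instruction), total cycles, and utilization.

cycle 0: W0.I0
cycle 1: W0.I1
cycle 2: W0.I2
cycle 3: W1.I0
cycle 4: W1.I1
cycle 5: W1.I2
cycle 6: W1.I3
cycle 7: idle
cycle 8: idle
cycle 9: idle
cycle 10: W1.I4
cycle 11: W1.I5

Answer: 12 cycles, utilization 3/4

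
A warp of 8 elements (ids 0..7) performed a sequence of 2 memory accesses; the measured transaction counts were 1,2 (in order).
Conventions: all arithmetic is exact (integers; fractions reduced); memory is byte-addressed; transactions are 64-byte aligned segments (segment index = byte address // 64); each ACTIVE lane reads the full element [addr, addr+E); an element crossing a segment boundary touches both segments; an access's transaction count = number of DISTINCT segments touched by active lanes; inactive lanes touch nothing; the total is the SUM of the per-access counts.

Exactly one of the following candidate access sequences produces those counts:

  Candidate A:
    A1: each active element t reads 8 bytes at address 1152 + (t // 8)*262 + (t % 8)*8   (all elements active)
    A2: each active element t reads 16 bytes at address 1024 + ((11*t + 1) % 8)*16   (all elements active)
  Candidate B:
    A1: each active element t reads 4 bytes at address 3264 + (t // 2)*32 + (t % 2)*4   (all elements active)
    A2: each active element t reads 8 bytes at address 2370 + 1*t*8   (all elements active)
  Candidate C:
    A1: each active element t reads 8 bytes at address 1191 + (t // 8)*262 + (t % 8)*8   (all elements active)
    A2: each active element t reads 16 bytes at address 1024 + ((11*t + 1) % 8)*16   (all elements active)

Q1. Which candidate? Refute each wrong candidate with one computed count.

B: A1 gives 2 transactions, not 1
C: A1 gives 2 transactions, not 1
A: all counts match (1,2)

Answer: A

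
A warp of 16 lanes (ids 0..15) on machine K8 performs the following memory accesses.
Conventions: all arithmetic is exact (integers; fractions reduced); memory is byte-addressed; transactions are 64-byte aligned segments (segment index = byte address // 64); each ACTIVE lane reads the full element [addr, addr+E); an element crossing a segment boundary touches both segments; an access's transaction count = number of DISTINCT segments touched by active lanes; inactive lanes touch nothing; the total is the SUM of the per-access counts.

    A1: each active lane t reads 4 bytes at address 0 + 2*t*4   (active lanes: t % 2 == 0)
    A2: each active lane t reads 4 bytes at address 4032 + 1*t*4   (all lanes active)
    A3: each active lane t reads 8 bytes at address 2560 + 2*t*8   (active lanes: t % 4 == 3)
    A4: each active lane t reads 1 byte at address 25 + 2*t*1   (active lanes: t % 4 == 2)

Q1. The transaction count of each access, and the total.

A1: 2 transactions
A2: 1 transaction
A3: 4 transactions
A4: 1 transaction

Answer: 2,1,4,1; total 8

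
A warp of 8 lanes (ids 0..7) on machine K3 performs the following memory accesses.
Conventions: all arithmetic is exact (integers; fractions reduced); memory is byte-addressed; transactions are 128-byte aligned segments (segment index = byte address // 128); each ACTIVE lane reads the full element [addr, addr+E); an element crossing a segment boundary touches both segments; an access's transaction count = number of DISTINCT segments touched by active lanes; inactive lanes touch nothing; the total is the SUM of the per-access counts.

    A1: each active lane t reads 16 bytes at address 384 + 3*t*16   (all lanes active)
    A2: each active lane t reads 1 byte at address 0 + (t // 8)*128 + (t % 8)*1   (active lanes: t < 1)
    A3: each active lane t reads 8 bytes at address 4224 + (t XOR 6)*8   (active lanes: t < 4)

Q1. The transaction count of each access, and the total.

A1: 3 transactions
A2: 1 transaction
A3: 1 transaction

Answer: 3,1,1; total 5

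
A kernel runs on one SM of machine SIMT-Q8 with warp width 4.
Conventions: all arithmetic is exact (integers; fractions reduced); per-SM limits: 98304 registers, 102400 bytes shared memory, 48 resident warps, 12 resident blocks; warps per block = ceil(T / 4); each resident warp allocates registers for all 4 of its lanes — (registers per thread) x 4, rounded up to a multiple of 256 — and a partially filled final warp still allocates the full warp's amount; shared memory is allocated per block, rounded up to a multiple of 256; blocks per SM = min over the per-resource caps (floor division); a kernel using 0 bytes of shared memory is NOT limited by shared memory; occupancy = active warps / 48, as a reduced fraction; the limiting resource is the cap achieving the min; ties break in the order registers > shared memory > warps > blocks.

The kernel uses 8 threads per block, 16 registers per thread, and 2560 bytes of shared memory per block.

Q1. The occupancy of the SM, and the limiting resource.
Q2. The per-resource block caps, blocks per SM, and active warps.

Answer: occupancy 1/2, limited by blocks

registers: 192 blocks
shared memory: 40 blocks
warps: 24 blocks
blocks: 12 blocks

Answer: 12 blocks, 24 active warps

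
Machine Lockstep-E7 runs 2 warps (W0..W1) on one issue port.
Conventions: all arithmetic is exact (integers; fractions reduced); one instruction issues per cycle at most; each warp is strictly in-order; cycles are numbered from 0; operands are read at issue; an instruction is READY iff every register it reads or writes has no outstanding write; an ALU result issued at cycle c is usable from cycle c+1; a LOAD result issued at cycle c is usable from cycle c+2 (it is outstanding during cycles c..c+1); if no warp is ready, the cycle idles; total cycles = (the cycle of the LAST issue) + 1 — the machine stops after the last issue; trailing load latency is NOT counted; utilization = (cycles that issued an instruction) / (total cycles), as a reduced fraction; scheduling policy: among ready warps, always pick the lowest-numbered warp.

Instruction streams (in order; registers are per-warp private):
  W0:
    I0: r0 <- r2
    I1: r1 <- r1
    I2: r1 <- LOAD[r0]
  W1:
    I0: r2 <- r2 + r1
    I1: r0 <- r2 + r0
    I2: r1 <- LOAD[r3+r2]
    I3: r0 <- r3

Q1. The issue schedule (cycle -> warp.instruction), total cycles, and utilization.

cycle 0: W0.I0
cycle 1: W0.I1
cycle 2: W0.I2
cycle 3: W1.I0
cycle 4: W1.I1
cycle 5: W1.I2
cycle 6: W1.I3

Answer: 7 cycles, utilization 1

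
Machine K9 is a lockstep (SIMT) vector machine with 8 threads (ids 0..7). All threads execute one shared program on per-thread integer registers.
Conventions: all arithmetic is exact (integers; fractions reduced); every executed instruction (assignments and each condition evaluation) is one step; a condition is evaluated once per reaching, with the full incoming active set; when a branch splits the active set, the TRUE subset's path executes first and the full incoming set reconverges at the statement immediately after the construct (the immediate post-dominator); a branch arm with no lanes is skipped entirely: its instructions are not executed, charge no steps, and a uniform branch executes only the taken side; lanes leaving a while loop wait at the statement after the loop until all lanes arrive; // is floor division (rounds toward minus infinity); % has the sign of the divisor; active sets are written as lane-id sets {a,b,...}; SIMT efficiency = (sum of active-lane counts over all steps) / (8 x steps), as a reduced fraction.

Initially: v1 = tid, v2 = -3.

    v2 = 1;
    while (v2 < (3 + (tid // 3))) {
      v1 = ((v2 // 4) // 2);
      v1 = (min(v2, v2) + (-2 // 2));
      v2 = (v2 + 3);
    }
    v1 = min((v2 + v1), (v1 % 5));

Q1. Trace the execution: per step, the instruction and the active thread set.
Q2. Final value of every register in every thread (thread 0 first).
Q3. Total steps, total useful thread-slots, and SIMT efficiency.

step 0: v2 <- 1                      {0,1,2,3,4,5,6,7}
step 1: eval (v2 < (3 + (tid // 3))) {0,1,2,3,4,5,6,7}
step 2: v1 <- ((v2 // 4) // 2)       {0,1,2,3,4,5,6,7}
step 3: v1 <- (min(v2, v2) + (-2 // 2)) {0,1,2,3,4,5,6,7}
step 4: v2 <- (v2 + 3)               {0,1,2,3,4,5,6,7}
step 5: eval (v2 < (3 + (tid // 3))) {0,1,2,3,4,5,6,7}
step 6: v1 <- ((v2 // 4) // 2)       {6,7}
step 7: v1 <- (min(v2, v2) + (-2 // 2)) {6,7}
step 8: v2 <- (v2 + 3)               {6,7}
step 9: eval (v2 < (3 + (tid // 3))) {6,7}
step 10: v1 <- min((v2 + v1), (v1 % 5)) {0,1,2,3,4,5,6,7}

Answer: 11 steps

v1: 0,0,0,0,0,0,3,3
v2: 4,4,4,4,4,4,7,7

steps = 11; useful = 64; efficiency = 64/88 = 8/11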